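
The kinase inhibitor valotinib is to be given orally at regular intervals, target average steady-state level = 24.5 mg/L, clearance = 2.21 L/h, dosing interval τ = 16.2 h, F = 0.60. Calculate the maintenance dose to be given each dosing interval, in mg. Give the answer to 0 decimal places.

1462 mg

At steady state, F × (Dose/τ) = Css × CL.
Dose = Css × CL × τ / F = 24.5 × 2.210 × 16.2 / 0.60 = 1462 mg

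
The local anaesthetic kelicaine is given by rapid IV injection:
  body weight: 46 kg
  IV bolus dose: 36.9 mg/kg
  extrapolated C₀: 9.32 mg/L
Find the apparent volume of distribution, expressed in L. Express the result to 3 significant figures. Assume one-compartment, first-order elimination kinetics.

Dose = 36.9 × 46 = 1697 mg
Vd = Dose / C₀ = 1697 / 9.32 = 182.1 L

182 L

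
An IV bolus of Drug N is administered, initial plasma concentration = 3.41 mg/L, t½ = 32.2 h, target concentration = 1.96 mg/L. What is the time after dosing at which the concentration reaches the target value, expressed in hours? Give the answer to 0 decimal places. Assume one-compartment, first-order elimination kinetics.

26 h

k = ln2 / t½ = 0.693147 / 32.2 = 0.02153 h⁻¹
t = ln(C₀ / C) / k = ln(3.410 / 1.96) / 0.02153
  = ln(1.740) / 0.02153 = 0.5539 / 0.02153 = 25.73 h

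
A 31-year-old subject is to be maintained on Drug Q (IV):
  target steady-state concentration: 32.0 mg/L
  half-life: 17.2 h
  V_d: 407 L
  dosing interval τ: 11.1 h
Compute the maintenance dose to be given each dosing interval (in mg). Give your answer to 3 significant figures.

5830 mg

k = ln2 / t½ = 0.693147 / 17.2 = 0.04030 h⁻¹
CL = k × Vd = 0.04030 × 407 = 16.40 L/h
At steady state, Dose/τ = Css × CL.
Dose = Css × CL × τ = 32.0 × 16.40 × 11.1 = 5825 mg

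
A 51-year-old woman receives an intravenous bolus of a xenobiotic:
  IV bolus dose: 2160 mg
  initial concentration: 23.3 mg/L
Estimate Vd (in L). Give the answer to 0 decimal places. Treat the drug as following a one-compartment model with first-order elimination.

93 L

Vd = Dose / C₀ = 2160 / 23.3 = 92.70 L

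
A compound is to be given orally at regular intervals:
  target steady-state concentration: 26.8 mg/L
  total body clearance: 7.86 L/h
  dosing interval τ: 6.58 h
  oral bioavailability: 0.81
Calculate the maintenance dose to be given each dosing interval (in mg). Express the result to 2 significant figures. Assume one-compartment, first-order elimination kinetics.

1700 mg

At steady state, F × (Dose/τ) = Css × CL.
Dose = Css × CL × τ / F = 26.8 × 7.860 × 6.58 / 0.81 = 1711 mg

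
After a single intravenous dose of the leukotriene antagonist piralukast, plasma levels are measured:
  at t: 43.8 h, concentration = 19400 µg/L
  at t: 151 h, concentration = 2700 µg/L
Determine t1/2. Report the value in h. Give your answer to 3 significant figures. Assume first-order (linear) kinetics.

37.7 h

k = ln(C₁/C₂) / (t₂ − t₁) = ln(19400/2700) / (151 − 43.8)
  = 1.972 / 107.2 = 0.01840 h⁻¹
t½ = ln2 / k = 0.693147 / 0.01840 = 37.67 h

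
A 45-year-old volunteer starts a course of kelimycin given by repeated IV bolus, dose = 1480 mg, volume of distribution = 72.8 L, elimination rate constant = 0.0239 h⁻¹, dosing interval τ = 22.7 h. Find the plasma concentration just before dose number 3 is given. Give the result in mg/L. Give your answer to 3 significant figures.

C₀ per dose = Dose / Vd = 1480 / 72.8 = 20.33 mg/L
Fraction remaining after one interval: r = e^(−kτ) = e^(−0.02390 × 22.7) = 0.5813
Before dose 3, 2 doses have been given (aged 1τ, 2τ).
C_trough = C₀ × (r + r²) = 20.33 × (0.5813 + 0.3379) = 18.69 mg/L

18.7 mg/L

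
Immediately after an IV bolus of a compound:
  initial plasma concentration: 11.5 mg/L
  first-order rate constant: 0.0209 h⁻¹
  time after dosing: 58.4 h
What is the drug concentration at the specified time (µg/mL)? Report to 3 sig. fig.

C = C₀ · e^(−k·t) = 11.50 × e^(−0.02090 × 58.4)
  = 11.50 × 0.2951 = 3.394 mg/L
(3.394 mg/L = 3.394 µg/mL)

3.39 µg/mL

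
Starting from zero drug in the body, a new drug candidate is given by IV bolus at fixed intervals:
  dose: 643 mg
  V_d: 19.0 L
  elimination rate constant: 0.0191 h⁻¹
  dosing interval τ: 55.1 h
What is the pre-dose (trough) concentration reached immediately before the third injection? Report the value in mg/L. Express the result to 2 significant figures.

16 mg/L

C₀ per dose = Dose / Vd = 643 / 19.0 = 33.84 mg/L
Fraction remaining after one interval: r = e^(−kτ) = e^(−0.01910 × 55.1) = 0.3491
Before dose 3, 2 doses have been given (aged 1τ, 2τ).
C_trough = C₀ × (r + r²) = 33.84 × (0.3491 + 0.1219) = 15.94 mg/L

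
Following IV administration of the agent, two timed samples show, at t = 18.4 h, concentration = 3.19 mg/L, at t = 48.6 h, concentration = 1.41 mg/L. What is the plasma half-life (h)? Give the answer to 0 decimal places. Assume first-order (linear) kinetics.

26 h

k = ln(C₁/C₂) / (t₂ − t₁) = ln(3.19/1.41) / (48.6 − 18.4)
  = 0.8164 / 30.20 = 0.02703 h⁻¹
t½ = ln2 / k = 0.693147 / 0.02703 = 25.64 h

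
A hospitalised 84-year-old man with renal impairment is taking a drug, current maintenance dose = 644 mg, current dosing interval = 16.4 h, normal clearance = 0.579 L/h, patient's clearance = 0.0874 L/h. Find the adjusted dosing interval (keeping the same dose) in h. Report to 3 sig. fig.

109 h

To keep the same average steady-state level, dosing rate must scale with clearance.
CL ratio = 0.0874 / 0.579 = 0.1509
New interval (same dose) = 16.4 / 0.1509 = 108.7 h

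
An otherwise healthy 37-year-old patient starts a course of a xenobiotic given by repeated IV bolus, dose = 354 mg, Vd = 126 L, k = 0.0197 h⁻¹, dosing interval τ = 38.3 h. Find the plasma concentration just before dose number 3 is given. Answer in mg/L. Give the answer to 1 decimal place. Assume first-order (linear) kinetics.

1.9 mg/L

C₀ per dose = Dose / Vd = 354 / 126 = 2.810 mg/L
Fraction remaining after one interval: r = e^(−kτ) = e^(−0.01970 × 38.3) = 0.4702
Before dose 3, 2 doses have been given (aged 1τ, 2τ).
C_trough = C₀ × (r + r²) = 2.810 × (0.4702 + 0.2211) = 1.943 mg/L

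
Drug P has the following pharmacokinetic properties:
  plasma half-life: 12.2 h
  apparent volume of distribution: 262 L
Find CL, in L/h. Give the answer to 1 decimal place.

k = ln2 / t½ = 0.693147 / 12.2 = 0.05682 h⁻¹
CL = k × Vd = 0.05682 × 262 = 14.89 L/h

14.9 L/h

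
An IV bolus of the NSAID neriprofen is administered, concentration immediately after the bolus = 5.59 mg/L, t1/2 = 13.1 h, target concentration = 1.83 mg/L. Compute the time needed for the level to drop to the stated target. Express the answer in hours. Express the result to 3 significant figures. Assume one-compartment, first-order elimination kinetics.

k = ln2 / t½ = 0.693147 / 13.1 = 0.05291 h⁻¹
t = ln(C₀ / C) / k = ln(5.590 / 1.83) / 0.05291
  = ln(3.055) / 0.05291 = 1.117 / 0.05291 = 21.11 h

21.1 h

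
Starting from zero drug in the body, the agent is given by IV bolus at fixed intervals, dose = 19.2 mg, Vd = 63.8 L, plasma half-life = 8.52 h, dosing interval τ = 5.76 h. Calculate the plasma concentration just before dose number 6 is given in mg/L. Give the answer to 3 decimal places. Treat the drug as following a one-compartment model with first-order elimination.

0.455 mg/L

C₀ per dose = Dose / Vd = 19.2 / 63.8 = 0.3009 mg/L
k = ln2 / t½ = 0.693147 / 8.52 = 0.08136 h⁻¹
Fraction remaining after one interval: r = e^(−kτ) = e^(−0.08136 × 5.76) = 0.6259
Before dose 6, 5 doses have been given (aged 1τ, 2τ, 3τ, 4τ, 5τ).
C_trough = C₀ × (r + r² + … + r^5) = C₀ × r(1−r^5)/(1−r)
        = 0.3009 × 0.6259 × (1 − 0.09606) / (1 − 0.6259) = 0.4551 mg/L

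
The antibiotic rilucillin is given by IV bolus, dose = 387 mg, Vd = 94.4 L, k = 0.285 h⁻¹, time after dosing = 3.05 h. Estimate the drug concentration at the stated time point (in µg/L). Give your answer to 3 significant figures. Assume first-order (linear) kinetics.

1720 µg/L

C₀ = Dose / Vd = 387.0 / 94.4 = 4.100 mg/L
C = C₀ · e^(−k·t) = 4.100 × e^(−0.2850 × 3.05)
  = 4.100 × 0.4193 = 1.719 mg/L
Convert: 1.719 mg/L × 1000 = 1719 µg/L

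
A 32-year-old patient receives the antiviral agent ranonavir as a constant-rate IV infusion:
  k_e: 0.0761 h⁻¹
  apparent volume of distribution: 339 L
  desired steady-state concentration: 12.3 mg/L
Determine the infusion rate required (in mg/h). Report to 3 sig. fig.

317 mg/h

CL = k × Vd = 0.07610 × 339 = 25.80 L/h
At steady state, infusion rate R₀ = Css × CL = 12.3 × 25.80 = 317.3 mg/h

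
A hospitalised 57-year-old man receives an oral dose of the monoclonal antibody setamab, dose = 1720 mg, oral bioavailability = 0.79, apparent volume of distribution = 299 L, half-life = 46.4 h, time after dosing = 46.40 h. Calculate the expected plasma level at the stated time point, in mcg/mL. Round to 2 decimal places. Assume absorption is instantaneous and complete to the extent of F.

Amount reaching circulation = F × Dose = 0.79 × 1720 = 1359 mg
C₀ = F·Dose / Vd = 1359 / 299 = 4.545 mg/L
k = ln2 / t½ = 0.693147 / 46.4 = 0.01494 h⁻¹
t / t½ = 46.40 / 46.4 = 1 half-lives
C = C₀ × (1/2)^1 = 4.545 × 0.5000 = 2.273 mg/L
(2.273 mg/L = 2.273 mcg/mL)

2.27 mcg/mL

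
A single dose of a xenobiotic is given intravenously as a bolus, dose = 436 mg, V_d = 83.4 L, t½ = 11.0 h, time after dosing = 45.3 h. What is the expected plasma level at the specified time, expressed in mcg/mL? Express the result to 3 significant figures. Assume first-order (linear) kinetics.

C₀ = Dose / Vd = 436.0 / 83.4 = 5.228 mg/L
k = ln2 / t½ = 0.693147 / 11.0 = 0.06301 h⁻¹
C = C₀ · e^(−k·t) = 5.228 × e^(−0.06301 × 45.3)
  = 5.228 × 0.05759 = 0.3011 mg/L
(0.3011 mg/L = 0.3011 mcg/mL)

0.301 mcg/mL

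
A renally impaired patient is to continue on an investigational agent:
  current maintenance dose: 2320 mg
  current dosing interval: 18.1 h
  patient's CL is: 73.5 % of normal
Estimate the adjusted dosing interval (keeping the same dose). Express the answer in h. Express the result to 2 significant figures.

To keep the same average steady-state level, dosing rate must scale with clearance.
CL ratio = 73.5 / 100 = 0.7350
New interval (same dose) = 18.1 / 0.7350 = 24.63 h

25 h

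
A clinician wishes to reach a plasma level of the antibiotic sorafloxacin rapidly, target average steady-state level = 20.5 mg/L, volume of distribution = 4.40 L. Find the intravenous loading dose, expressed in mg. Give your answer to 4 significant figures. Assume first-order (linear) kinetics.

LD = Css × Vd = 20.5 × 4.40 = 90.20 mg

90.20 mg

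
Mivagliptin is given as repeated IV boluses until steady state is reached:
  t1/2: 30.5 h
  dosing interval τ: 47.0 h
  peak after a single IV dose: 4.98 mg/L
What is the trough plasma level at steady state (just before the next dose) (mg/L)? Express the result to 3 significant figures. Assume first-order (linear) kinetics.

2.61 mg/L

k = ln2 / t½ = 0.693147 / 30.5 = 0.02273 h⁻¹
e^(−kτ) = e^(−0.02273 × 47.0) = 0.3436
Accumulation ratio R = 1 / (1 − e^(−kτ)) = 1 / (1 − 0.3436) = 1.523
Steady-state trough = C₀ × R × e^(−kτ) = 4.98 × 1.523 × 0.3436 = 2.606 mg/L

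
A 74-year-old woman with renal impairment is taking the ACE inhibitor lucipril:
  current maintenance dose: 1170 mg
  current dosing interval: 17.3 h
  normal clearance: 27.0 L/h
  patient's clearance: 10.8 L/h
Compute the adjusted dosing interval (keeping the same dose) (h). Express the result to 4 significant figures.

43.25 h

To keep the same average steady-state level, dosing rate must scale with clearance.
CL ratio = 10.8 / 27.0 = 0.4000
New interval (same dose) = 17.3 / 0.4000 = 43.25 h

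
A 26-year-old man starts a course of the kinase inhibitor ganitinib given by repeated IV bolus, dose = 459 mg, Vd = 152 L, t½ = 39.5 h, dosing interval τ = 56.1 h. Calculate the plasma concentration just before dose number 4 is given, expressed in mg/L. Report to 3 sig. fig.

C₀ per dose = Dose / Vd = 459 / 152 = 3.020 mg/L
k = ln2 / t½ = 0.693147 / 39.5 = 0.01755 h⁻¹
Fraction remaining after one interval: r = e^(−kτ) = e^(−0.01755 × 56.1) = 0.3736
Before dose 4, 3 doses have been given (aged 1τ, 2τ, 3τ).
C_trough = C₀ × (r + r² + … + r^3) = C₀ × r(1−r^3)/(1−r)
        = 3.020 × 0.3736 × (1 − 0.05215) / (1 − 0.3736) = 1.707 mg/L

1.71 mg/L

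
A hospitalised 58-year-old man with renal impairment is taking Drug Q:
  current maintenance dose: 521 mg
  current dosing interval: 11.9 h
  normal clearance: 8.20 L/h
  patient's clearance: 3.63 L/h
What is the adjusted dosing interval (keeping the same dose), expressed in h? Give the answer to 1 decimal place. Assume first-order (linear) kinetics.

26.9 h

To keep the same average steady-state level, dosing rate must scale with clearance.
CL ratio = 3.63 / 8.20 = 0.4427
New interval (same dose) = 11.9 / 0.4427 = 26.88 h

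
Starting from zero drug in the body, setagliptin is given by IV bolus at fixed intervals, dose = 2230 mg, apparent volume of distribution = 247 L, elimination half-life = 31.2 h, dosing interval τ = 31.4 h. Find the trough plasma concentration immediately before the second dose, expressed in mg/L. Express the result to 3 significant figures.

C₀ per dose = Dose / Vd = 2230 / 247 = 9.028 mg/L
k = ln2 / t½ = 0.693147 / 31.2 = 0.02222 h⁻¹
Fraction remaining after one interval: r = e^(−kτ) = e^(−0.02222 × 31.4) = 0.4977
Before dose 2, 1 dose has been given (aged 1τ).
C_trough = C₀ × r = 9.028 × 0.4977 = 4.493 mg/L

4.49 mg/L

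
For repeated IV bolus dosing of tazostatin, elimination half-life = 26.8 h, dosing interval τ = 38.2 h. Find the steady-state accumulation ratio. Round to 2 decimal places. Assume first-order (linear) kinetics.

1.59

k = ln2 / t½ = 0.693147 / 26.8 = 0.02586 h⁻¹
e^(−kτ) = e^(−0.02586 × 38.2) = 0.3724
Accumulation ratio R = 1 / (1 − e^(−kτ)) = 1 / (1 − 0.3724) = 1.593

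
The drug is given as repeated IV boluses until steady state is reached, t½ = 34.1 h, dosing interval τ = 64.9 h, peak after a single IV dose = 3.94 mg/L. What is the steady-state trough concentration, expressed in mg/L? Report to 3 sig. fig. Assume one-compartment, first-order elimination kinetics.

1.44 mg/L

k = ln2 / t½ = 0.693147 / 34.1 = 0.02033 h⁻¹
e^(−kτ) = e^(−0.02033 × 64.9) = 0.2673
Accumulation ratio R = 1 / (1 − e^(−kτ)) = 1 / (1 − 0.2673) = 1.365
Steady-state trough = C₀ × R × e^(−kτ) = 3.94 × 1.365 × 0.2673 = 1.438 mg/L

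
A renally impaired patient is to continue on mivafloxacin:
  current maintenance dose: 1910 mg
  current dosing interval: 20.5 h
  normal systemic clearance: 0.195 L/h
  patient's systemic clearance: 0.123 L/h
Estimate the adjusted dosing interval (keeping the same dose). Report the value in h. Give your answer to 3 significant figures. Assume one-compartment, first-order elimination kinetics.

32.5 h

To keep the same average steady-state level, dosing rate must scale with clearance.
CL ratio = 0.123 / 0.195 = 0.6308
New interval (same dose) = 20.5 / 0.6308 = 32.50 h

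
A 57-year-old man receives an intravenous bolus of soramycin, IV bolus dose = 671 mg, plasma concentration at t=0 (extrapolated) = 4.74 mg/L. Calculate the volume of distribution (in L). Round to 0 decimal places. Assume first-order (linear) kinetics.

Vd = Dose / C₀ = 671.0 / 4.74 = 141.6 L

142 L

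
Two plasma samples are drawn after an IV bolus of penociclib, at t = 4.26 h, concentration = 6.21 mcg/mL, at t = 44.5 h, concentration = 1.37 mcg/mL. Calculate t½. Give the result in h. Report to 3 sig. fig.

k = ln(C₁/C₂) / (t₂ − t₁) = ln(6.21/1.37) / (44.5 − 4.26)
  = 1.511 / 40.24 = 0.03755 h⁻¹
t½ = ln2 / k = 0.693147 / 0.03755 = 18.46 h

18.5 h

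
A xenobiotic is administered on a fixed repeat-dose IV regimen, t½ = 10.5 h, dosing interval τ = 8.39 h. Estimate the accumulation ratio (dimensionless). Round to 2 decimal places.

2.35

k = ln2 / t½ = 0.693147 / 10.5 = 0.06601 h⁻¹
e^(−kτ) = e^(−0.06601 × 8.39) = 0.5747
Accumulation ratio R = 1 / (1 − e^(−kτ)) = 1 / (1 − 0.5747) = 2.351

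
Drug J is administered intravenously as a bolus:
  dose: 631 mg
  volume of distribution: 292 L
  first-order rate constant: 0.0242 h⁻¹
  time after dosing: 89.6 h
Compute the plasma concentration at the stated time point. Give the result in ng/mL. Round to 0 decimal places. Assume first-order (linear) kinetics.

247 ng/mL

C₀ = Dose / Vd = 631.0 / 292 = 2.161 mg/L
C = C₀ · e^(−k·t) = 2.161 × e^(−0.02420 × 89.6)
  = 2.161 × 0.1144 = 0.2472 mg/L
Convert: 0.2472 mg/L × 1000 = 247.2 ng/mL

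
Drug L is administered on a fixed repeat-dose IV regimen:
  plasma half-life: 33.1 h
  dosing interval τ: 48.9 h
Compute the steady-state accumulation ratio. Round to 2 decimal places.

k = ln2 / t½ = 0.693147 / 33.1 = 0.02094 h⁻¹
e^(−kτ) = e^(−0.02094 × 48.9) = 0.3592
Accumulation ratio R = 1 / (1 − e^(−kτ)) = 1 / (1 − 0.3592) = 1.561

1.56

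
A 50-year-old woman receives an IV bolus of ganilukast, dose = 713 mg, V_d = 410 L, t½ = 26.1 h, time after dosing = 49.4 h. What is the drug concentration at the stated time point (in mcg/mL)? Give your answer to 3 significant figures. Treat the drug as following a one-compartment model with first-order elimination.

0.468 mcg/mL

C₀ = Dose / Vd = 713.0 / 410 = 1.739 mg/L
k = ln2 / t½ = 0.693147 / 26.1 = 0.02656 h⁻¹
C = C₀ · e^(−k·t) = 1.739 × e^(−0.02656 × 49.4)
  = 1.739 × 0.2693 = 0.4683 mg/L
(0.4683 mg/L = 0.4683 mcg/mL)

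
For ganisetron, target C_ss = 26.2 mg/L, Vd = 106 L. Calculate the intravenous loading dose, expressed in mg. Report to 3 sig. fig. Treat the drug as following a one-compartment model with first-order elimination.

LD = Css × Vd = 26.2 × 106 = 2777 mg

2780 mg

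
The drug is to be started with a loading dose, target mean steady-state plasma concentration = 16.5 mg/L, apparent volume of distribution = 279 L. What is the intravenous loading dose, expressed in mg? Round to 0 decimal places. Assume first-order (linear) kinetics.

LD = Css × Vd = 16.5 × 279 = 4604 mg

4604 mg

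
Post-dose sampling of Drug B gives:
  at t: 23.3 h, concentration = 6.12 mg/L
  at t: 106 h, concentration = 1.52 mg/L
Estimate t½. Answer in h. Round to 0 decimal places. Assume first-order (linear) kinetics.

k = ln(C₁/C₂) / (t₂ − t₁) = ln(6.12/1.52) / (106 − 23.3)
  = 1.393 / 82.70 = 0.01684 h⁻¹
t½ = ln2 / k = 0.693147 / 0.01684 = 41.16 h

41 h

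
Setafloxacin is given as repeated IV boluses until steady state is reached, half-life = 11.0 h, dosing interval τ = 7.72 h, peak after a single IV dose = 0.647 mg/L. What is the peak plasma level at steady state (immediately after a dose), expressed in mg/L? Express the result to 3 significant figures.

k = ln2 / t½ = 0.693147 / 11.0 = 0.06301 h⁻¹
e^(−kτ) = e^(−0.06301 × 7.72) = 0.6148
Accumulation ratio R = 1 / (1 − e^(−kτ)) = 1 / (1 − 0.6148) = 2.596
Steady-state peak = C₀ × R = 0.647 × 2.596 = 1.680 mg/L

1.68 mg/L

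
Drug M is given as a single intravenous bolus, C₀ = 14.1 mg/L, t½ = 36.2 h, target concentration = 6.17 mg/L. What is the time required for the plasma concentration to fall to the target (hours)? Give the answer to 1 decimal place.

43.2 h

k = ln2 / t½ = 0.693147 / 36.2 = 0.01915 h⁻¹
t = ln(C₀ / C) / k = ln(14.10 / 6.17) / 0.01915
  = ln(2.285) / 0.01915 = 0.8264 / 0.01915 = 43.15 h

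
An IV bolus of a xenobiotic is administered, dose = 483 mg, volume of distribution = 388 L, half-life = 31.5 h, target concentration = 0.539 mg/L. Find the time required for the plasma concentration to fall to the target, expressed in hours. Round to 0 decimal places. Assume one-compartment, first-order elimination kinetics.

C₀ = Dose / Vd = 483.0 / 388 = 1.245 mg/L
k = ln2 / t½ = 0.693147 / 31.5 = 0.02200 h⁻¹
t = ln(C₀ / C) / k = ln(1.245 / 0.539) / 0.02200
  = ln(2.310) / 0.02200 = 0.8372 / 0.02200 = 38.05 h

38 h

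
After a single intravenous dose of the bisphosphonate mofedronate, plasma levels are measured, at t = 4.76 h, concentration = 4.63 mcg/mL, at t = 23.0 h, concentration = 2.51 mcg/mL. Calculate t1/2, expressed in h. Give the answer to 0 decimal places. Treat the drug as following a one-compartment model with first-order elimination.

k = ln(C₁/C₂) / (t₂ − t₁) = ln(4.63/2.51) / (23.0 − 4.76)
  = 0.6123 / 18.24 = 0.03357 h⁻¹
t½ = ln2 / k = 0.693147 / 0.03357 = 20.65 h

21 h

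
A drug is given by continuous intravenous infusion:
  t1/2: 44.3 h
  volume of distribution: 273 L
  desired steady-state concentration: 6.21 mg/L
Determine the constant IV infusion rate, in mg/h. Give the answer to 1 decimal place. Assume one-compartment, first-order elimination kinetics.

26.5 mg/h

k = ln2 / t½ = 0.693147 / 44.3 = 0.01565 h⁻¹
CL = k × Vd = 0.01565 × 273 = 4.272 L/h
At steady state, infusion rate R₀ = Css × CL = 6.21 × 4.272 = 26.53 mg/h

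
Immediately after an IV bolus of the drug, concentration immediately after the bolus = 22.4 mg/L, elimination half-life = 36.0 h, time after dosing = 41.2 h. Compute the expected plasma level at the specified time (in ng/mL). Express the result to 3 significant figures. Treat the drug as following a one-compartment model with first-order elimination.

k = ln2 / t½ = 0.693147 / 36.0 = 0.01925 h⁻¹
C = C₀ · e^(−k·t) = 22.40 × e^(−0.01925 × 41.2)
  = 22.40 × 0.4524 = 10.13 mg/L
Convert: 10.13 mg/L × 1000 = 10130 ng/mL

10100 ng/mL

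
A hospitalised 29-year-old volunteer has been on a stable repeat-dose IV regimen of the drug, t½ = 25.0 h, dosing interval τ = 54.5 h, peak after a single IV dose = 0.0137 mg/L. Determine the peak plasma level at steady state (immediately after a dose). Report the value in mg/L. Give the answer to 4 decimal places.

0.0176 mg/L

k = ln2 / t½ = 0.693147 / 25.0 = 0.02773 h⁻¹
e^(−kτ) = e^(−0.02773 × 54.5) = 0.2206
Accumulation ratio R = 1 / (1 − e^(−kτ)) = 1 / (1 − 0.2206) = 1.283
Steady-state peak = C₀ × R = 0.0137 × 1.283 = 0.01758 mg/L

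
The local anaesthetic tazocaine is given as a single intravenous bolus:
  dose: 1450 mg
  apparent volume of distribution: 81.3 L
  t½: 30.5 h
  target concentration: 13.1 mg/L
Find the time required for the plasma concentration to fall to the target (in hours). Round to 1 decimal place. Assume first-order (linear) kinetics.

13.6 h

C₀ = Dose / Vd = 1450 / 81.3 = 17.84 mg/L
k = ln2 / t½ = 0.693147 / 30.5 = 0.02273 h⁻¹
t = ln(C₀ / C) / k = ln(17.84 / 13.1) / 0.02273
  = ln(1.362) / 0.02273 = 0.3090 / 0.02273 = 13.59 h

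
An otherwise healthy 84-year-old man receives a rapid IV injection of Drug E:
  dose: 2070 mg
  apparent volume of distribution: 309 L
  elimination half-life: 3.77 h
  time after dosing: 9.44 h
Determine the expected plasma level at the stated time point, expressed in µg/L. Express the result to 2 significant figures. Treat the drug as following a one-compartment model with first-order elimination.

C₀ = Dose / Vd = 2070 / 309 = 6.699 mg/L
k = ln2 / t½ = 0.693147 / 3.77 = 0.1839 h⁻¹
C = C₀ · e^(−k·t) = 6.699 × e^(−0.1839 × 9.44)
  = 6.699 × 0.1762 = 1.180 mg/L
Convert: 1.180 mg/L × 1000 = 1180 µg/L

1200 µg/L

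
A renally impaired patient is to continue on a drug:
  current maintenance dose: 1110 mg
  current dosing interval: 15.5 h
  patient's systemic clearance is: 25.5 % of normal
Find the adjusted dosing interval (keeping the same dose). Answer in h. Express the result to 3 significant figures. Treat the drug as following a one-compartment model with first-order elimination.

60.8 h

To keep the same average steady-state level, dosing rate must scale with clearance.
CL ratio = 25.5 / 100 = 0.2550
New interval (same dose) = 15.5 / 0.2550 = 60.78 h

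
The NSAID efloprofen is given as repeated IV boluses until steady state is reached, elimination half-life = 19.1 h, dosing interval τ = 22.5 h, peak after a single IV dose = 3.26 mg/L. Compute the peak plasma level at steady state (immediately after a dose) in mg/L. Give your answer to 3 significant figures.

k = ln2 / t½ = 0.693147 / 19.1 = 0.03629 h⁻¹
e^(−kτ) = e^(−0.03629 × 22.5) = 0.4420
Accumulation ratio R = 1 / (1 − e^(−kτ)) = 1 / (1 − 0.4420) = 1.792
Steady-state peak = C₀ × R = 3.26 × 1.792 = 5.842 mg/L

5.84 mg/L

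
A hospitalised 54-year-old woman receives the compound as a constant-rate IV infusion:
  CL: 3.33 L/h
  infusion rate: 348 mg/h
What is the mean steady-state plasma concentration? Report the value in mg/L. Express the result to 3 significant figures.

At steady state Css = R₀ / CL = 348 / 3.330 = 104.5 mg/L

105 mg/L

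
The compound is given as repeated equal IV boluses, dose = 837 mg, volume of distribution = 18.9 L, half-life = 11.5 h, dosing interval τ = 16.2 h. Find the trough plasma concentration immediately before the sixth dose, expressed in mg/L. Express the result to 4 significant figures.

C₀ per dose = Dose / Vd = 837 / 18.9 = 44.29 mg/L
k = ln2 / t½ = 0.693147 / 11.5 = 0.06027 h⁻¹
Fraction remaining after one interval: r = e^(−kτ) = e^(−0.06027 × 16.2) = 0.3767
Before dose 6, 5 doses have been given (aged 1τ, 2τ, 3τ, 4τ, 5τ).
C_trough = C₀ × (r + r² + … + r^5) = C₀ × r(1−r^5)/(1−r)
        = 44.29 × 0.3767 × (1 − 0.007585) / (1 − 0.3767) = 26.56 mg/L

26.56 mg/L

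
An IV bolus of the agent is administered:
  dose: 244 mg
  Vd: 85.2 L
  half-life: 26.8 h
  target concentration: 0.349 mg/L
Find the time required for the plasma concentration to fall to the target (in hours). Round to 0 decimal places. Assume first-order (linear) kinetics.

81 h

C₀ = Dose / Vd = 244.0 / 85.2 = 2.864 mg/L
k = ln2 / t½ = 0.693147 / 26.8 = 0.02586 h⁻¹
t = ln(C₀ / C) / k = ln(2.864 / 0.349) / 0.02586
  = ln(8.206) / 0.02586 = 2.105 / 0.02586 = 81.40 h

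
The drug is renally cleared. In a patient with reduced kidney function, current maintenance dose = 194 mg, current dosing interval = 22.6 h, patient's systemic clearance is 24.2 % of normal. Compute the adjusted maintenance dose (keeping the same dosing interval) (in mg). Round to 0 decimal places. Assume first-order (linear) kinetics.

47 mg

To keep the same average steady-state level, dosing rate must scale with clearance.
CL ratio = 24.2 / 100 = 0.2420
New dose (same interval) = 194 × 0.2420 = 46.95 mg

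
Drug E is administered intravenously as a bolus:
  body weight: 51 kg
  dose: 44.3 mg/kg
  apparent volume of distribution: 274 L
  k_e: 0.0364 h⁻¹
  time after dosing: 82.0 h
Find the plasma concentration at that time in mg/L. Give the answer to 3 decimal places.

0.417 mg/L

Total dose = 44.3 × 51 = 2259 mg
C₀ = Dose / Vd = 2259 / 274 = 8.245 mg/L
C = C₀ · e^(−k·t) = 8.245 × e^(−0.03640 × 82.0)
  = 8.245 × 0.05055 = 0.4168 mg/L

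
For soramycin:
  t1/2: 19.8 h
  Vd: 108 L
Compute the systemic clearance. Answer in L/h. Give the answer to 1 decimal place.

3.8 L/h

k = ln2 / t½ = 0.693147 / 19.8 = 0.03501 h⁻¹
CL = k × Vd = 0.03501 × 108 = 3.781 L/h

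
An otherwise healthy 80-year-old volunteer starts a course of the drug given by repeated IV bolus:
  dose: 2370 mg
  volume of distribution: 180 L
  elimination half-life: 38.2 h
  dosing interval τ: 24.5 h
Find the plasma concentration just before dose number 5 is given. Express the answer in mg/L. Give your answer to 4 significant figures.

C₀ per dose = Dose / Vd = 2370 / 180 = 13.17 mg/L
k = ln2 / t½ = 0.693147 / 38.2 = 0.01815 h⁻¹
Fraction remaining after one interval: r = e^(−kτ) = e^(−0.01815 × 24.5) = 0.6410
Before dose 5, 4 doses have been given (aged 1τ, 2τ, 3τ, 4τ).
C_trough = C₀ × (r + r² + … + r^4) = C₀ × r(1−r^4)/(1−r)
        = 13.17 × 0.6410 × (1 − 0.1688) / (1 − 0.6410) = 19.55 mg/L

19.55 mg/L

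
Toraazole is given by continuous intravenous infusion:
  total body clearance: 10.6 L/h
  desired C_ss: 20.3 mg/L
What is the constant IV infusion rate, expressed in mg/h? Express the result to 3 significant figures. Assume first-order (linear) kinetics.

215 mg/h

At steady state, infusion rate R₀ = Css × CL = 20.3 × 10.60 = 215.2 mg/h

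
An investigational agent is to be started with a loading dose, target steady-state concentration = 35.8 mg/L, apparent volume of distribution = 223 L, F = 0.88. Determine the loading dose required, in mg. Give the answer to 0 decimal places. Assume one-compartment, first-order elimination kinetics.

LD = Css × Vd / F = 35.8 × 223 / 0.88 = 9072 mg

9072 mg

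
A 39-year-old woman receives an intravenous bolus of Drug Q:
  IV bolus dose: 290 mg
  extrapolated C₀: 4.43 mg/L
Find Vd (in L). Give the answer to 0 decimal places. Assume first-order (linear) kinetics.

65 L

Vd = Dose / C₀ = 290.0 / 4.43 = 65.46 L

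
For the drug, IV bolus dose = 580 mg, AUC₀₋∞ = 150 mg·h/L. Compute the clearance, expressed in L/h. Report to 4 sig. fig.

CL = Dose / AUC = 580 / 150 = 3.867 L/h

3.867 L/h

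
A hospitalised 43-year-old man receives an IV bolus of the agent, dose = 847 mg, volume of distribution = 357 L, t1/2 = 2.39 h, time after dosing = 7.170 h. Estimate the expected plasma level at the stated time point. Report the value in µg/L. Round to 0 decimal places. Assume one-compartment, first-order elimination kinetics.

297 µg/L

C₀ = Dose / Vd = 847.0 / 357 = 2.373 mg/L
k = ln2 / t½ = 0.693147 / 2.39 = 0.2900 h⁻¹
t / t½ = 7.170 / 2.39 = 3 half-lives
C = C₀ × (1/2)^3 = 2.373 × 0.1250 = 0.2966 mg/L
Convert: 0.2966 mg/L × 1000 = 296.6 µg/L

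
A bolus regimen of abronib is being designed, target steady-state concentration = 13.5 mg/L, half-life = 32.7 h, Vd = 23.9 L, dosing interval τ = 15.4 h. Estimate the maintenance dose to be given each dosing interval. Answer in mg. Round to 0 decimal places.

k = ln2 / t½ = 0.693147 / 32.7 = 0.02120 h⁻¹
CL = k × Vd = 0.02120 × 23.9 = 0.5067 L/h
At steady state, Dose/τ = Css × CL.
Dose = Css × CL × τ = 13.5 × 0.5067 × 15.4 = 105.3 mg

105 mg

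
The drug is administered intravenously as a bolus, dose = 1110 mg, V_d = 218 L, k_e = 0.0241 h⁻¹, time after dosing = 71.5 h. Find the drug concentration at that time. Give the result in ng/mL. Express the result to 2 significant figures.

910 ng/mL

C₀ = Dose / Vd = 1110 / 218 = 5.092 mg/L
C = C₀ · e^(−k·t) = 5.092 × e^(−0.02410 × 71.5)
  = 5.092 × 0.1785 = 0.9089 mg/L
Convert: 0.9089 mg/L × 1000 = 908.9 ng/mL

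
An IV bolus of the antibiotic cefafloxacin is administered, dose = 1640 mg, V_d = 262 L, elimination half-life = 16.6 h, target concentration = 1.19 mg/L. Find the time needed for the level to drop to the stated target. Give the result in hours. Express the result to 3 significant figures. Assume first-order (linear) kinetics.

C₀ = Dose / Vd = 1640 / 262 = 6.260 mg/L
k = ln2 / t½ = 0.693147 / 16.6 = 0.04176 h⁻¹
t = ln(C₀ / C) / k = ln(6.260 / 1.19) / 0.04176
  = ln(5.261) / 0.04176 = 1.660 / 0.04176 = 39.75 h

39.8 h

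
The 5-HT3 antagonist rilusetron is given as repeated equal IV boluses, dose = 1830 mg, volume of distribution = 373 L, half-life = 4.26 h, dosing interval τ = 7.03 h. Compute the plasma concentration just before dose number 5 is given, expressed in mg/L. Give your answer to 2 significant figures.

C₀ per dose = Dose / Vd = 1830 / 373 = 4.906 mg/L
k = ln2 / t½ = 0.693147 / 4.26 = 0.1627 h⁻¹
Fraction remaining after one interval: r = e^(−kτ) = e^(−0.1627 × 7.03) = 0.3186
Before dose 5, 4 doses have been given (aged 1τ, 2τ, 3τ, 4τ).
C_trough = C₀ × (r + r² + … + r^4) = C₀ × r(1−r^4)/(1−r)
        = 4.906 × 0.3186 × (1 − 0.01030) / (1 − 0.3186) = 2.270 mg/L

2.3 mg/L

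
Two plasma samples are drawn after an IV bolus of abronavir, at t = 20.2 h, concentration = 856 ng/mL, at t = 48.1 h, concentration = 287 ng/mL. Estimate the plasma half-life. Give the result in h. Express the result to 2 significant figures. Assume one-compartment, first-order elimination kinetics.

18 h

k = ln(C₁/C₂) / (t₂ − t₁) = ln(856/287) / (48.1 − 20.2)
  = 1.093 / 27.90 = 0.03918 h⁻¹
t½ = ln2 / k = 0.693147 / 0.03918 = 17.69 h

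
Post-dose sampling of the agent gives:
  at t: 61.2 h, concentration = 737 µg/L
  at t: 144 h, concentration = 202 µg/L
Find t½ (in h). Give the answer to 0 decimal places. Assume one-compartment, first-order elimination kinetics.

44 h

k = ln(C₁/C₂) / (t₂ − t₁) = ln(737/202) / (144 − 61.2)
  = 1.294 / 82.80 = 0.01563 h⁻¹
t½ = ln2 / k = 0.693147 / 0.01563 = 44.35 h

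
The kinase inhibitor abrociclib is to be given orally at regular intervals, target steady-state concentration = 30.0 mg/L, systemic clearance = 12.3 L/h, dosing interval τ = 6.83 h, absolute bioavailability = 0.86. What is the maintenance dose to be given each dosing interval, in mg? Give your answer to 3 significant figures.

At steady state, F × (Dose/τ) = Css × CL.
Dose = Css × CL × τ / F = 30.0 × 12.30 × 6.83 / 0.86 = 2931 mg

2930 mg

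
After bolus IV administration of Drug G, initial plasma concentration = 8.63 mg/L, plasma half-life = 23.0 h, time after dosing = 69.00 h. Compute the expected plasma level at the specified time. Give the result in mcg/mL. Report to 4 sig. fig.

k = ln2 / t½ = 0.693147 / 23.0 = 0.03014 h⁻¹
t / t½ = 69.00 / 23.0 = 3 half-lives
C = C₀ × (1/2)^3 = 8.630 × 0.1250 = 1.079 mg/L
(1.079 mg/L = 1.079 mcg/mL)

1.079 mcg/mL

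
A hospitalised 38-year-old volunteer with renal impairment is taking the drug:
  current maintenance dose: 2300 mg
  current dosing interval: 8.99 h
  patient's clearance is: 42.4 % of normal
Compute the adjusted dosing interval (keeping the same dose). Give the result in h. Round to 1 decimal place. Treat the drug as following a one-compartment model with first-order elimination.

21.2 h

To keep the same average steady-state level, dosing rate must scale with clearance.
CL ratio = 42.4 / 100 = 0.4240
New interval (same dose) = 8.99 / 0.4240 = 21.20 h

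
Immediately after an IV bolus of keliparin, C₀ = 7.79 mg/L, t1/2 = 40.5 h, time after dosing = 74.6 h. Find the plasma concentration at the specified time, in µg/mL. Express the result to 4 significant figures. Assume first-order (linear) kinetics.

k = ln2 / t½ = 0.693147 / 40.5 = 0.01711 h⁻¹
C = C₀ · e^(−k·t) = 7.790 × e^(−0.01711 × 74.6)
  = 7.790 × 0.2790 = 2.173 mg/L
(2.173 mg/L = 2.173 µg/mL)

2.173 µg/mL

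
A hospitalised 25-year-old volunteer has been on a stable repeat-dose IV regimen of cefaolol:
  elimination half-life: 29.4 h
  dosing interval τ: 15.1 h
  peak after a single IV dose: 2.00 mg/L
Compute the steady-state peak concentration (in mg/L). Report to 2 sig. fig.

6.7 mg/L

k = ln2 / t½ = 0.693147 / 29.4 = 0.02358 h⁻¹
e^(−kτ) = e^(−0.02358 × 15.1) = 0.7004
Accumulation ratio R = 1 / (1 − e^(−kτ)) = 1 / (1 − 0.7004) = 3.338
Steady-state peak = C₀ × R = 2.00 × 3.338 = 6.676 mg/L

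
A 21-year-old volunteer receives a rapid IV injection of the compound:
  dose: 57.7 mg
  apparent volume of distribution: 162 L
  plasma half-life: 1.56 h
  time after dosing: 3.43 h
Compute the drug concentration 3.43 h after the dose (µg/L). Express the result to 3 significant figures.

C₀ = Dose / Vd = 57.70 / 162 = 0.3562 mg/L
k = ln2 / t½ = 0.693147 / 1.56 = 0.4443 h⁻¹
C = C₀ · e^(−k·t) = 0.3562 × e^(−0.4443 × 3.43)
  = 0.3562 × 0.2178 = 0.07758 mg/L
Convert: 0.07758 mg/L × 1000 = 77.58 µg/L

77.6 µg/L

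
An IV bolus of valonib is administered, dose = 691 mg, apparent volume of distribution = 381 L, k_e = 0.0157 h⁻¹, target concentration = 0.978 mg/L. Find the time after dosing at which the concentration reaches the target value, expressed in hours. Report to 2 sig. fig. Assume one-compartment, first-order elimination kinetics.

39 h

C₀ = Dose / Vd = 691.0 / 381 = 1.814 mg/L
t = ln(C₀ / C) / k = ln(1.814 / 0.978) / 0.01570
  = ln(1.855) / 0.01570 = 0.6179 / 0.01570 = 39.36 h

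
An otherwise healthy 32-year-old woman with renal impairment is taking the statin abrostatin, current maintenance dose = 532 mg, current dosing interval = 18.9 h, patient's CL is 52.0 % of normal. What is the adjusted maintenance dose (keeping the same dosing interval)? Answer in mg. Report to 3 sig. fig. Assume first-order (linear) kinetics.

To keep the same average steady-state level, dosing rate must scale with clearance.
CL ratio = 52.0 / 100 = 0.5200
New dose (same interval) = 532 × 0.5200 = 276.6 mg

277 mg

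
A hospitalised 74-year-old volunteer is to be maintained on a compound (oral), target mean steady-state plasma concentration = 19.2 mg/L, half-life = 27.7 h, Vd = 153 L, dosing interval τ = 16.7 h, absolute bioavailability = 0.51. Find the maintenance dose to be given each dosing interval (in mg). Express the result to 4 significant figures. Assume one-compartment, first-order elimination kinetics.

2407 mg

k = ln2 / t½ = 0.693147 / 27.7 = 0.02502 h⁻¹
CL = k × Vd = 0.02502 × 153 = 3.828 L/h
At steady state, F × (Dose/τ) = Css × CL.
Dose = Css × CL × τ / F = 19.2 × 3.828 × 16.7 / 0.51 = 2407 mg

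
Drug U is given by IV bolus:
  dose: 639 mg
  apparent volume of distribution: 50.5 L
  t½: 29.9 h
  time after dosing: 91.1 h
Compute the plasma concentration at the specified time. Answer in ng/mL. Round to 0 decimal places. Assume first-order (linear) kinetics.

C₀ = Dose / Vd = 639.0 / 50.5 = 12.65 mg/L
k = ln2 / t½ = 0.693147 / 29.9 = 0.02318 h⁻¹
C = C₀ · e^(−k·t) = 12.65 × e^(−0.02318 × 91.1)
  = 12.65 × 0.1210 = 1.531 mg/L
Convert: 1.531 mg/L × 1000 = 1531 ng/mL

1531 ng/mL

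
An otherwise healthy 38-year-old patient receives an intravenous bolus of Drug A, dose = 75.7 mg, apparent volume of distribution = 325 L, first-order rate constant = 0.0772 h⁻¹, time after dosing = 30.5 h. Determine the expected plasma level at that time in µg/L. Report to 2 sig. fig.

C₀ = Dose / Vd = 75.70 / 325 = 0.2329 mg/L
C = C₀ · e^(−k·t) = 0.2329 × e^(−0.07720 × 30.5)
  = 0.2329 × 0.09493 = 0.02211 mg/L
Convert: 0.02211 mg/L × 1000 = 22.11 µg/L

22 µg/L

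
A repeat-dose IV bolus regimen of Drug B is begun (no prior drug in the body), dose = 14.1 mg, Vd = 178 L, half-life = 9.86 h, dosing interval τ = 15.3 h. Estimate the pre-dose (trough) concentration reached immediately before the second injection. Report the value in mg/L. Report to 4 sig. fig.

C₀ per dose = Dose / Vd = 14.1 / 178 = 0.07921 mg/L
k = ln2 / t½ = 0.693147 / 9.86 = 0.07030 h⁻¹
Fraction remaining after one interval: r = e^(−kτ) = e^(−0.07030 × 15.3) = 0.3411
Before dose 2, 1 dose has been given (aged 1τ).
C_trough = C₀ × r = 0.07921 × 0.3411 = 0.02702 mg/L

0.02702 mg/L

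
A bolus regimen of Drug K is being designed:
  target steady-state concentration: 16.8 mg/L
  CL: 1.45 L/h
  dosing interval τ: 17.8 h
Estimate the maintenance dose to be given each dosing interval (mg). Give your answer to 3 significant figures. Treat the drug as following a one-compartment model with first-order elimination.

434 mg

At steady state, Dose/τ = Css × CL.
Dose = Css × CL × τ = 16.8 × 1.450 × 17.8 = 433.6 mg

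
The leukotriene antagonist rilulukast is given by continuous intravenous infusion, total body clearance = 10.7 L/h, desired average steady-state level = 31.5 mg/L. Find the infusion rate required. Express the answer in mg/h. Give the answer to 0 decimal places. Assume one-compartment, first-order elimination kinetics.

At steady state, infusion rate R₀ = Css × CL = 31.5 × 10.70 = 337.1 mg/h

337 mg/h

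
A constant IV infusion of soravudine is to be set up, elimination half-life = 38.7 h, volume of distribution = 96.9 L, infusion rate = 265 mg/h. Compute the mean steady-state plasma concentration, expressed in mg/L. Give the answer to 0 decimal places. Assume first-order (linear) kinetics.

153 mg/L

k = ln2 / t½ = 0.693147 / 38.7 = 0.01791 h⁻¹
CL = k × Vd = 0.01791 × 96.9 = 1.735 L/h
At steady state Css = R₀ / CL = 265 / 1.735 = 152.7 mg/L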